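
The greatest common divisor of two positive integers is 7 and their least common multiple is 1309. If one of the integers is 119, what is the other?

For two integers, gcd × lcm = product, so the other is (7 × 1309) / 119 = 9163 / 119 = 77.

77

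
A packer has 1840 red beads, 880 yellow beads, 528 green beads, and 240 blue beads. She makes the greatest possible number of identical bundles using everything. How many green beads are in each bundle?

33

Number of bundles = gcd(1840, 880, 528, 240).
1840 = 2^4 × 5 × 23
880 = 2^4 × 5 × 11
528 = 2^4 × 3 × 11
240 = 2^4 × 3 × 5
gcd(1840, 880, 528, 240) = 2^4 = 16.
green beads per bundle = 528 / 16 = 33.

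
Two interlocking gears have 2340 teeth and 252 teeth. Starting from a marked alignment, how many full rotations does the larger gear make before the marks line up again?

7 rotations

They are all back at their starting positions together after one LCM of the periods.
2340 = 2^2 × 3^2 × 5 × 13
252 = 2^2 × 3^2 × 7
LCM(2340, 252) = 2^2 × 3^2 × 5 × 7 × 13 = 16380.
Rotations for period 2340: 16380 / 2340 = 7.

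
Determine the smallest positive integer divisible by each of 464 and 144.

464 = 2^4 × 29
144 = 2^4 × 3^2
LCM(464, 144) = 2^4 × 3^2 × 29 = 4176.

4176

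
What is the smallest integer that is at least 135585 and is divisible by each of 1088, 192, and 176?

143616

The integer must be a common multiple of 1088, 192, and 176, so a multiple of their LCM.
1088 = 2^6 × 17
192 = 2^6 × 3
176 = 2^4 × 11
LCM(1088, 192, 176) = 2^6 × 3 × 11 × 17 = 35904.
Smallest multiple of 35904 that is ≥ 135585: ⌈135585/35904⌉ × 35904 = 4 × 35904 = 143616.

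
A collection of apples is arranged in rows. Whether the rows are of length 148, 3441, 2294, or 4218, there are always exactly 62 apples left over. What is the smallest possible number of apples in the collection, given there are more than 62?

261578

N − 62 must be a common multiple of 148, 3441, 2294, and 4218.
148 = 2^2 × 37
3441 = 3 × 31 × 37
2294 = 2 × 31 × 37
4218 = 2 × 3 × 19 × 37
LCM(148, 3441, 2294, 4218) = 2^2 × 3 × 19 × 31 × 37 = 261516.
Smallest N > 62 is LCM + 62 = 261516 + 62 = 261578.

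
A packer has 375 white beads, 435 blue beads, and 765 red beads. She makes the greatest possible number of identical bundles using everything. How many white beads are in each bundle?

Number of bundles = gcd(375, 435, 765).
375 = 3 × 5^3
435 = 3 × 5 × 29
765 = 3^2 × 5 × 17
gcd(375, 435, 765) = 3 × 5 = 15.
white beads per bundle = 375 / 15 = 25.

25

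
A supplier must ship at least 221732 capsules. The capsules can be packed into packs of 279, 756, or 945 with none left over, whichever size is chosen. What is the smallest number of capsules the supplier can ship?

234360

The number of capsules must be a common multiple of 279, 756, and 945, so a multiple of their LCM.
279 = 3^2 × 31
756 = 2^2 × 3^3 × 7
945 = 3^3 × 5 × 7
LCM(279, 756, 945) = 2^2 × 3^3 × 5 × 7 × 31 = 117180.
Smallest multiple of 117180 that is ≥ 221732: ⌈221732/117180⌉ × 117180 = 2 × 117180 = 234360.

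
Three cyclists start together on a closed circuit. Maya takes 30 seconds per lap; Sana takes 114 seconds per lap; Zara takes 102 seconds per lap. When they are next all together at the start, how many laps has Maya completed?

The first common completion time is the LCM of the periods.
30 = 2 × 3 × 5
114 = 2 × 3 × 19
102 = 2 × 3 × 17
LCM(30, 114, 102) = 2 × 3 × 5 × 17 × 19 = 9690.
Laps for period 30: 9690 / 30 = 323.

323 laps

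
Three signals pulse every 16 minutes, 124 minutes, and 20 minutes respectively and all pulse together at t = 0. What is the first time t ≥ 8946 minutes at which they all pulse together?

9920 minutes

Joint pulses occur at multiples of LCM(16, 124, 20).
16 = 2^4
124 = 2^2 × 31
20 = 2^2 × 5
LCM(16, 124, 20) = 2^4 × 5 × 31 = 2480.
Smallest multiple of 2480 that is ≥ 8946: ⌈8946/2480⌉ × 2480 = 4 × 2480 = 9920.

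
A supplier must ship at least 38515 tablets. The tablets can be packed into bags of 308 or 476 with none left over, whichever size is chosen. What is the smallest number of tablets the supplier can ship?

The number of tablets must be a common multiple of 308 and 476, so a multiple of their LCM.
308 = 2^2 × 7 × 11
476 = 2^2 × 7 × 17
LCM(308, 476) = 2^2 × 7 × 11 × 17 = 5236.
Smallest multiple of 5236 that is ≥ 38515: ⌈38515/5236⌉ × 5236 = 8 × 5236 = 41888.

41888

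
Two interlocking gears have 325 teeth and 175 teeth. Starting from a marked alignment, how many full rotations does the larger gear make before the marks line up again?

The first common completion time is the LCM of the periods.
325 = 5^2 × 13
175 = 5^2 × 7
LCM(325, 175) = 5^2 × 7 × 13 = 2275.
Rotations for period 325: 2275 / 325 = 7.

7 rotations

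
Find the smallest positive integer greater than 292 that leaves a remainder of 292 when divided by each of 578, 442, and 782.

173114

N − 292 must be a common multiple of 578, 442, and 782.
578 = 2 × 17^2
442 = 2 × 13 × 17
782 = 2 × 17 × 23
LCM(578, 442, 782) = 2 × 13 × 17^2 × 23 = 172822.
Smallest N > 292 is LCM + 292 = 172822 + 292 = 173114.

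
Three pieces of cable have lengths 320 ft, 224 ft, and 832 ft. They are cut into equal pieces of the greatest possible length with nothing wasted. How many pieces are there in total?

Piece length = gcd(320, 224, 832).
320 = 2^6 × 5
224 = 2^5 × 7
832 = 2^6 × 13
gcd(320, 224, 832) = 2^5 = 32.
Total pieces = 320/32 + 224/32 + 832/32 = 10 + 7 + 26 = 43.

43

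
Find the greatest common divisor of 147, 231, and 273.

21

147 = 3 × 7^2
231 = 3 × 7 × 11
273 = 3 × 7 × 13
gcd(147, 231, 273) = 3 × 7 = 21.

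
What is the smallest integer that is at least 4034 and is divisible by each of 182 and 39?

4368

The integer must be a common multiple of 182 and 39, so a multiple of their LCM.
182 = 2 × 7 × 13
39 = 3 × 13
LCM(182, 39) = 2 × 3 × 7 × 13 = 546.
Smallest multiple of 546 that is ≥ 4034: ⌈4034/546⌉ × 546 = 8 × 546 = 4368.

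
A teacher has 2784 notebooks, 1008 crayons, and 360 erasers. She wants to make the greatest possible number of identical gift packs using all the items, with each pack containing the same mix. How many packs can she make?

24 packs

The pack count must divide each quantity, so the greatest is gcd(2784, 1008, 360).
2784 = 2^5 × 3 × 29
1008 = 2^4 × 3^2 × 7
360 = 2^3 × 3^2 × 5
gcd(2784, 1008, 360) = 2^3 × 3 = 24.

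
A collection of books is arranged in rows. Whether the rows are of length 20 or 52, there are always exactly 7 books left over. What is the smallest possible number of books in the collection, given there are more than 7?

267

N − 7 must be a common multiple of 20 and 52.
20 = 2^2 × 5
52 = 2^2 × 13
LCM(20, 52) = 2^2 × 5 × 13 = 260.
Smallest N > 7 is LCM + 7 = 260 + 7 = 267.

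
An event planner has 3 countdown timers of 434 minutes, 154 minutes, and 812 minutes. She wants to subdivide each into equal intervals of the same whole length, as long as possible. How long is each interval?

The interval must divide each timer length; the longest such is the gcd.
434 = 2 × 7 × 31
154 = 2 × 7 × 11
812 = 2^2 × 7 × 29
gcd(434, 154, 812) = 2 × 7 = 14.

14 minutes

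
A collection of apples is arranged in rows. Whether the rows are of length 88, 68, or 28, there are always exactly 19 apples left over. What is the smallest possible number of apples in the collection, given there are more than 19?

N − 19 must be a common multiple of 88, 68, and 28.
88 = 2^3 × 11
68 = 2^2 × 17
28 = 2^2 × 7
LCM(88, 68, 28) = 2^3 × 7 × 11 × 17 = 10472.
Smallest N > 19 is LCM + 19 = 10472 + 19 = 10491.

10491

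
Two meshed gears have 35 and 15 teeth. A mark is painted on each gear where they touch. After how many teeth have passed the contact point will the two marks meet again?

We need the least common multiple of the intervals.
35 = 5 × 7
15 = 3 × 5
LCM(35, 15) = 3 × 5 × 7 = 105.

105 teeth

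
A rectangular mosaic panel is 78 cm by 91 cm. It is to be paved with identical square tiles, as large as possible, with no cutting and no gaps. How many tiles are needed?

42

Tile side = gcd(78, 91).
78 = 2 × 3 × 13
91 = 7 × 13
gcd(78, 91) = 13.
Tiles: (78/13) × (91/13) = 6 × 7 = 42.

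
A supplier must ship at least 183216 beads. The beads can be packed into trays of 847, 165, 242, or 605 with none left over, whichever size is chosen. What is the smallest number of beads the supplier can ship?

203280

The number of beads must be a common multiple of 847, 165, 242, and 605, so a multiple of their LCM.
847 = 7 × 11^2
165 = 3 × 5 × 11
242 = 2 × 11^2
605 = 5 × 11^2
LCM(847, 165, 242, 605) = 2 × 3 × 5 × 7 × 11^2 = 25410.
Smallest multiple of 25410 that is ≥ 183216: ⌈183216/25410⌉ × 25410 = 8 × 25410 = 203280.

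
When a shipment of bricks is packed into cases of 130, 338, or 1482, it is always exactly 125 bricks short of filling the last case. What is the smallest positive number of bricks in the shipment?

96205

Being 125 short of a full case of size k means N ≡ −125 (mod k), i.e. N + 125 is a multiple of each size.
130 = 2 × 5 × 13
338 = 2 × 13^2
1482 = 2 × 3 × 13 × 19
LCM(130, 338, 1482) = 2 × 3 × 5 × 13^2 × 19 = 96330.
Smallest positive N is 96330 − 125 = 96205.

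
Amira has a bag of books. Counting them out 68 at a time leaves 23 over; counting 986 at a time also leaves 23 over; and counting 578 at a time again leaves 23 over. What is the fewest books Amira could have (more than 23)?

N − 23 must be a common multiple of 68, 986, and 578.
68 = 2^2 × 17
986 = 2 × 17 × 29
578 = 2 × 17^2
LCM(68, 986, 578) = 2^2 × 17^2 × 29 = 33524.
Smallest N > 23 is LCM + 23 = 33524 + 23 = 33547.

33547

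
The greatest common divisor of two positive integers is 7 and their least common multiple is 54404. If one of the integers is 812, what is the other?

469

For two integers, gcd × lcm = product, so the other is (7 × 54404) / 812 = 380828 / 812 = 469.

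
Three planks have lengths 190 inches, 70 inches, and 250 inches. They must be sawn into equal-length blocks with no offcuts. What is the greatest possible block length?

10 inches

This is the greatest common divisor of 190, 70, and 250.
190 = 2 × 5 × 19
70 = 2 × 5 × 7
250 = 2 × 5^3
gcd(190, 70, 250) = 2 × 5 = 10.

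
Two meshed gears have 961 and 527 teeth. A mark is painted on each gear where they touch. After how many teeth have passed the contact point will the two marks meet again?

16337 teeth

They coincide at every common multiple of the periods; the first is the LCM.
961 = 31^2
527 = 17 × 31
LCM(961, 527) = 17 × 31^2 = 16337.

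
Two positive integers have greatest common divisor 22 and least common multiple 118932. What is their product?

For any two positive integers, gcd × lcm = product = 22 × 118932 = 2616504.

2616504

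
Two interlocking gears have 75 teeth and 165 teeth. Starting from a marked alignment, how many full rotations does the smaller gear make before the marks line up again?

11 rotations

The first common completion time is the LCM of the periods.
75 = 3 × 5^2
165 = 3 × 5 × 11
LCM(75, 165) = 3 × 5^2 × 11 = 825.
Rotations for period 75: 825 / 75 = 11.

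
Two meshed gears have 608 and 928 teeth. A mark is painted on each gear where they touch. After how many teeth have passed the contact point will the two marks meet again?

We need the least common multiple of the intervals.
608 = 2^5 × 19
928 = 2^5 × 29
LCM(608, 928) = 2^5 × 19 × 29 = 17632.

17632 teeth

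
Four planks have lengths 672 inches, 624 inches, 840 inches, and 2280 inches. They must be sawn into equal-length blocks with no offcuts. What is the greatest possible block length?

24 inches

This is the greatest common divisor of 672, 624, 840, and 2280.
672 = 2^5 × 3 × 7
624 = 2^4 × 3 × 13
840 = 2^3 × 3 × 5 × 7
2280 = 2^3 × 3 × 5 × 19
gcd(672, 624, 840, 2280) = 2^3 × 3 = 24.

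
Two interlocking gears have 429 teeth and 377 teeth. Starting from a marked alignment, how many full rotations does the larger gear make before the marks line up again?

All finish a whole number of cycles simultaneously at t = LCM of the periods.
429 = 3 × 11 × 13
377 = 13 × 29
LCM(429, 377) = 3 × 11 × 13 × 29 = 12441.
Rotations for period 429: 12441 / 429 = 29.

29 rotations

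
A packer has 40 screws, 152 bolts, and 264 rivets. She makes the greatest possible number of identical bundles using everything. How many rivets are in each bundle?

33

Number of bundles = gcd(40, 152, 264).
40 = 2^3 × 5
152 = 2^3 × 19
264 = 2^3 × 3 × 11
gcd(40, 152, 264) = 2^3 = 8.
rivets per bundle = 264 / 8 = 33.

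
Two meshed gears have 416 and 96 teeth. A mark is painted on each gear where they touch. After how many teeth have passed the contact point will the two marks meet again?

The first simultaneous occurrence is after LCM of the individual periods.
416 = 2^5 × 13
96 = 2^5 × 3
LCM(416, 96) = 2^5 × 3 × 13 = 1248.

1248 teeth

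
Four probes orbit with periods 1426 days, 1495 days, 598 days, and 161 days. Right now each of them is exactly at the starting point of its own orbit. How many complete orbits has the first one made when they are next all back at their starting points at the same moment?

They are all back at their starting positions together after one LCM of the periods.
1426 = 2 × 23 × 31
1495 = 5 × 13 × 23
598 = 2 × 13 × 23
161 = 7 × 23
LCM(1426, 1495, 598, 161) = 2 × 5 × 7 × 13 × 23 × 31 = 648830.
Orbits for period 1426: 648830 / 1426 = 455.

455 orbits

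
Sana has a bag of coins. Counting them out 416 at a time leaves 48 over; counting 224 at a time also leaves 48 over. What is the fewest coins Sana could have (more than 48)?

2960

N − 48 must be a common multiple of 416 and 224.
416 = 2^5 × 13
224 = 2^5 × 7
LCM(416, 224) = 2^5 × 7 × 13 = 2912.
Smallest N > 48 is LCM + 48 = 2912 + 48 = 2960.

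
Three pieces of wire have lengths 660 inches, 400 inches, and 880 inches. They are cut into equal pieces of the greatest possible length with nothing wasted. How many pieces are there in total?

97

Piece length = gcd(660, 400, 880).
660 = 2^2 × 3 × 5 × 11
400 = 2^4 × 5^2
880 = 2^4 × 5 × 11
gcd(660, 400, 880) = 2^2 × 5 = 20.
Total pieces = 660/20 + 400/20 + 880/20 = 33 + 20 + 44 = 97.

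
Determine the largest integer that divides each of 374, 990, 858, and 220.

374 = 2 × 11 × 17
990 = 2 × 3^2 × 5 × 11
858 = 2 × 3 × 11 × 13
220 = 2^2 × 5 × 11
gcd(374, 990, 858, 220) = 2 × 11 = 22.

22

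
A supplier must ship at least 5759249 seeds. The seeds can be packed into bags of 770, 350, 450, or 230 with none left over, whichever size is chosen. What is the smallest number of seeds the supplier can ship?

The number of seeds must be a common multiple of 770, 350, 450, and 230, so a multiple of their LCM.
770 = 2 × 5 × 7 × 11
350 = 2 × 5^2 × 7
450 = 2 × 3^2 × 5^2
230 = 2 × 5 × 23
LCM(770, 350, 450, 230) = 2 × 3^2 × 5^2 × 7 × 11 × 23 = 796950.
Smallest multiple of 796950 that is ≥ 5759249: ⌈5759249/796950⌉ × 796950 = 8 × 796950 = 6375600.

6375600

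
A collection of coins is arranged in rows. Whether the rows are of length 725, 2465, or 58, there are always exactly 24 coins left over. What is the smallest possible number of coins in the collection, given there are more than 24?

24674

N − 24 must be a common multiple of 725, 2465, and 58.
725 = 5^2 × 29
2465 = 5 × 17 × 29
58 = 2 × 29
LCM(725, 2465, 58) = 2 × 5^2 × 17 × 29 = 24650.
Smallest N > 24 is LCM + 24 = 24650 + 24 = 24674.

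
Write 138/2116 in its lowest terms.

138 = 2 × 3 × 23
2116 = 2^2 × 23^2
gcd(138, 2116) = 2 × 23 = 46.
Divide numerator and denominator by 46: 138/2116 = 3/46.

3/46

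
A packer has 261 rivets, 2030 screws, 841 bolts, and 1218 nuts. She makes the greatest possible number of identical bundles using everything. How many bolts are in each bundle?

Number of bundles = gcd(261, 2030, 841, 1218).
261 = 3^2 × 29
2030 = 2 × 5 × 7 × 29
841 = 29^2
1218 = 2 × 3 × 7 × 29
gcd(261, 2030, 841, 1218) = 29.
bolts per bundle = 841 / 29 = 29.

29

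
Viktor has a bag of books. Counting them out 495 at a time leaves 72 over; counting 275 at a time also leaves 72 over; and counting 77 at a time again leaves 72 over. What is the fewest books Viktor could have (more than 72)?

17397

N − 72 must be a common multiple of 495, 275, and 77.
495 = 3^2 × 5 × 11
275 = 5^2 × 11
77 = 7 × 11
LCM(495, 275, 77) = 3^2 × 5^2 × 7 × 11 = 17325.
Smallest N > 72 is LCM + 72 = 17325 + 72 = 17397.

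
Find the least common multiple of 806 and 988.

30628

806 = 2 × 13 × 31
988 = 2^2 × 13 × 19
LCM(806, 988) = 2^2 × 13 × 19 × 31 = 30628.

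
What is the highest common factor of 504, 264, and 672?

504 = 2^3 × 3^2 × 7
264 = 2^3 × 3 × 11
672 = 2^5 × 3 × 7
gcd(504, 264, 672) = 2^3 × 3 = 24.

24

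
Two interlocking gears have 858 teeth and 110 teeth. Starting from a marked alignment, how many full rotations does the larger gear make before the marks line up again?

5 rotations

The first common completion time is the LCM of the periods.
858 = 2 × 3 × 11 × 13
110 = 2 × 5 × 11
LCM(858, 110) = 2 × 3 × 5 × 11 × 13 = 4290.
Rotations for period 858: 4290 / 858 = 5.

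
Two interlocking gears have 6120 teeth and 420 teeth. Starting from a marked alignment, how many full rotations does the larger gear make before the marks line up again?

7 rotations

All finish a whole number of cycles simultaneously at t = LCM of the periods.
6120 = 2^3 × 3^2 × 5 × 17
420 = 2^2 × 3 × 5 × 7
LCM(6120, 420) = 2^3 × 3^2 × 5 × 7 × 17 = 42840.
Rotations for period 6120: 42840 / 6120 = 7.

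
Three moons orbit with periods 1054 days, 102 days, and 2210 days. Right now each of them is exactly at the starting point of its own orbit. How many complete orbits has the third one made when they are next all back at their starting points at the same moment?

93 orbits

All finish a whole number of cycles simultaneously at t = LCM of the periods.
1054 = 2 × 17 × 31
102 = 2 × 3 × 17
2210 = 2 × 5 × 13 × 17
LCM(1054, 102, 2210) = 2 × 3 × 5 × 13 × 17 × 31 = 205530.
Orbits for period 2210: 205530 / 2210 = 93.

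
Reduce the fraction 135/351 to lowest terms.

5/13

135 = 3^3 × 5
351 = 3^3 × 13
gcd(135, 351) = 3^3 = 27.
Divide numerator and denominator by 27: 135/351 = 5/13.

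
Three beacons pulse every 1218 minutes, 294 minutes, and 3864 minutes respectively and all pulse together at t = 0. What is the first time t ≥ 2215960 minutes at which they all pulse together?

2353176 minutes

Joint pulses occur at multiples of LCM(1218, 294, 3864).
1218 = 2 × 3 × 7 × 29
294 = 2 × 3 × 7^2
3864 = 2^3 × 3 × 7 × 23
LCM(1218, 294, 3864) = 2^3 × 3 × 7^2 × 23 × 29 = 784392.
Smallest multiple of 784392 that is ≥ 2215960: ⌈2215960/784392⌉ × 784392 = 3 × 784392 = 2353176.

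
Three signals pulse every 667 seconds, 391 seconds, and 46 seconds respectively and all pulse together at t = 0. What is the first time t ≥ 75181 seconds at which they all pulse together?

Joint pulses occur at multiples of LCM(667, 391, 46).
667 = 23 × 29
391 = 17 × 23
46 = 2 × 23
LCM(667, 391, 46) = 2 × 17 × 23 × 29 = 22678.
Smallest multiple of 22678 that is ≥ 75181: ⌈75181/22678⌉ × 22678 = 4 × 22678 = 90712.

90712 seconds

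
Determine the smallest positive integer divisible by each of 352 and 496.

10912

352 = 2^5 × 11
496 = 2^4 × 31
LCM(352, 496) = 2^5 × 11 × 31 = 10912.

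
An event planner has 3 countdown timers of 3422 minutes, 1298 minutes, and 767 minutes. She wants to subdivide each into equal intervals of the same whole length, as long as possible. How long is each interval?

59 minutes

The interval must divide each timer length; the longest such is the gcd.
3422 = 2 × 29 × 59
1298 = 2 × 11 × 59
767 = 13 × 59
gcd(3422, 1298, 767) = 59.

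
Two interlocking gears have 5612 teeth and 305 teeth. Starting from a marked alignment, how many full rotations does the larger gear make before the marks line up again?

5 rotations

The first common completion time is the LCM of the periods.
5612 = 2^2 × 23 × 61
305 = 5 × 61
LCM(5612, 305) = 2^2 × 5 × 23 × 61 = 28060.
Rotations for period 5612: 28060 / 5612 = 5.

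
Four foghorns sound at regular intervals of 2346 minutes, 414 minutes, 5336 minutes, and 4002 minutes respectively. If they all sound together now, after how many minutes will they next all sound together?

The first simultaneous occurrence is after LCM of the individual periods.
2346 = 2 × 3 × 17 × 23
414 = 2 × 3^2 × 23
5336 = 2^3 × 23 × 29
4002 = 2 × 3 × 23 × 29
LCM(2346, 414, 5336, 4002) = 2^3 × 3^2 × 17 × 23 × 29 = 816408.

816408 minutes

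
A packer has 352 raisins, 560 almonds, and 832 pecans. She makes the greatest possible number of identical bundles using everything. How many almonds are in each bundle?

Number of bundles = gcd(352, 560, 832).
352 = 2^5 × 11
560 = 2^4 × 5 × 7
832 = 2^6 × 13
gcd(352, 560, 832) = 2^4 = 16.
almonds per bundle = 560 / 16 = 35.

35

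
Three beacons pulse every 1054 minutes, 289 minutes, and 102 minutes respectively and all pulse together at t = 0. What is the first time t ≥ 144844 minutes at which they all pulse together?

Joint pulses occur at multiples of LCM(1054, 289, 102).
1054 = 2 × 17 × 31
289 = 17^2
102 = 2 × 3 × 17
LCM(1054, 289, 102) = 2 × 3 × 17^2 × 31 = 53754.
Smallest multiple of 53754 that is ≥ 144844: ⌈144844/53754⌉ × 53754 = 3 × 53754 = 161262.

161262 minutes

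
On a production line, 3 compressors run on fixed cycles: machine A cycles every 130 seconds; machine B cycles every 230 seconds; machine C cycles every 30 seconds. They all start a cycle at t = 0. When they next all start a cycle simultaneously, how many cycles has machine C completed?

All finish a whole number of cycles simultaneously at t = LCM of the periods.
130 = 2 × 5 × 13
230 = 2 × 5 × 23
30 = 2 × 3 × 5
LCM(130, 230, 30) = 2 × 3 × 5 × 13 × 23 = 8970.
Cycles for period 30: 8970 / 30 = 299.

299 cycles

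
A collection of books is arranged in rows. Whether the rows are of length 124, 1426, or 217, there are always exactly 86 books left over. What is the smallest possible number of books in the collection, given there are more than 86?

N − 86 must be a common multiple of 124, 1426, and 217.
124 = 2^2 × 31
1426 = 2 × 23 × 31
217 = 7 × 31
LCM(124, 1426, 217) = 2^2 × 7 × 23 × 31 = 19964.
Smallest N > 86 is LCM + 86 = 19964 + 86 = 20050.

20050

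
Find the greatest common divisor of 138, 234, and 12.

6

138 = 2 × 3 × 23
234 = 2 × 3^2 × 13
12 = 2^2 × 3
gcd(138, 234, 12) = 2 × 3 = 6.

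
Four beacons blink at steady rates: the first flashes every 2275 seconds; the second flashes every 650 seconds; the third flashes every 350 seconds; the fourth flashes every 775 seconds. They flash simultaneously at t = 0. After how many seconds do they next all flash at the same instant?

We need the least common multiple of the intervals.
2275 = 5^2 × 7 × 13
650 = 2 × 5^2 × 13
350 = 2 × 5^2 × 7
775 = 5^2 × 31
LCM(2275, 650, 350, 775) = 2 × 5^2 × 7 × 13 × 31 = 141050.

141050 seconds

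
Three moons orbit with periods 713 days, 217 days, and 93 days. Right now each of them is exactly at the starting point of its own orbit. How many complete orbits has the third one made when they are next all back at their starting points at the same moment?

All finish a whole number of cycles simultaneously at t = LCM of the periods.
713 = 23 × 31
217 = 7 × 31
93 = 3 × 31
LCM(713, 217, 93) = 3 × 7 × 23 × 31 = 14973.
Orbits for period 93: 14973 / 93 = 161.

161 orbits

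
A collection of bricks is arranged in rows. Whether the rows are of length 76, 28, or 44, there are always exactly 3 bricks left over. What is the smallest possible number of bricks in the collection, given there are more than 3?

5855

N − 3 must be a common multiple of 76, 28, and 44.
76 = 2^2 × 19
28 = 2^2 × 7
44 = 2^2 × 11
LCM(76, 28, 44) = 2^2 × 7 × 11 × 19 = 5852.
Smallest N > 3 is LCM + 3 = 5852 + 3 = 5855.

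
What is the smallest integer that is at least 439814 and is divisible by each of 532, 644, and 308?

The integer must be a common multiple of 532, 644, and 308, so a multiple of their LCM.
532 = 2^2 × 7 × 19
644 = 2^2 × 7 × 23
308 = 2^2 × 7 × 11
LCM(532, 644, 308) = 2^2 × 7 × 11 × 19 × 23 = 134596.
Smallest multiple of 134596 that is ≥ 439814: ⌈439814/134596⌉ × 134596 = 4 × 134596 = 538384.

538384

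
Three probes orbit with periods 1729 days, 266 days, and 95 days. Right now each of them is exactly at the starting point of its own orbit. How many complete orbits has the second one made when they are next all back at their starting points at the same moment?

65 orbits

They are all back at their starting positions together after one LCM of the periods.
1729 = 7 × 13 × 19
266 = 2 × 7 × 19
95 = 5 × 19
LCM(1729, 266, 95) = 2 × 5 × 7 × 13 × 19 = 17290.
Orbits for period 266: 17290 / 266 = 65.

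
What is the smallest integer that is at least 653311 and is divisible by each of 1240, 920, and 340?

The integer must be a common multiple of 1240, 920, and 340, so a multiple of their LCM.
1240 = 2^3 × 5 × 31
920 = 2^3 × 5 × 23
340 = 2^2 × 5 × 17
LCM(1240, 920, 340) = 2^3 × 5 × 17 × 23 × 31 = 484840.
Smallest multiple of 484840 that is ≥ 653311: ⌈653311/484840⌉ × 484840 = 2 × 484840 = 969680.

969680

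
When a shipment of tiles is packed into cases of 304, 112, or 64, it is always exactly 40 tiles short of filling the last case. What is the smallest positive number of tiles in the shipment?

Being 40 short of a full case of size k means N ≡ −40 (mod k), i.e. N + 40 is a multiple of each size.
304 = 2^4 × 19
112 = 2^4 × 7
64 = 2^6
LCM(304, 112, 64) = 2^6 × 7 × 19 = 8512.
Smallest positive N is 8512 − 40 = 8472.

8472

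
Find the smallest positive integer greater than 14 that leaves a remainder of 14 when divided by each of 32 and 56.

N − 14 must be a common multiple of 32 and 56.
32 = 2^5
56 = 2^3 × 7
LCM(32, 56) = 2^5 × 7 = 224.
Smallest N > 14 is LCM + 14 = 224 + 14 = 238.

238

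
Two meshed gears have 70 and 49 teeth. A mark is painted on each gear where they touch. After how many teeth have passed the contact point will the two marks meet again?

490 teeth

We need the least common multiple of the intervals.
70 = 2 × 5 × 7
49 = 7^2
LCM(70, 49) = 2 × 5 × 7^2 = 490.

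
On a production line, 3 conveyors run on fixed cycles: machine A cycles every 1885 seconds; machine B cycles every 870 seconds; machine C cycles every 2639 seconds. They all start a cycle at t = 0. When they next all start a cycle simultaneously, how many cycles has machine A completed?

The first common completion time is the LCM of the periods.
1885 = 5 × 13 × 29
870 = 2 × 3 × 5 × 29
2639 = 7 × 13 × 29
LCM(1885, 870, 2639) = 2 × 3 × 5 × 7 × 13 × 29 = 79170.
Cycles for period 1885: 79170 / 1885 = 42.

42 cycles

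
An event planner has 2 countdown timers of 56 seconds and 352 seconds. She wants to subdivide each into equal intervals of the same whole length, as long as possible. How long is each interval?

8 seconds

By the Euclidean algorithm:
352 = 6 × 56 + 16
56 = 3 × 16 + 8
16 = 2 × 8 + 0
gcd(56, 352) = 8.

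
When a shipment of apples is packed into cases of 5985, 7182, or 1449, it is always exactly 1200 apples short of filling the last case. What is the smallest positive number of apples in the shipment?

Being 1200 short of a full case of size k means N ≡ −1200 (mod k), i.e. N + 1200 is a multiple of each size.
5985 = 3^2 × 5 × 7 × 19
7182 = 2 × 3^3 × 7 × 19
1449 = 3^2 × 7 × 23
LCM(5985, 7182, 1449) = 2 × 3^3 × 5 × 7 × 19 × 23 = 825930.
Smallest positive N is 825930 − 1200 = 824730.

824730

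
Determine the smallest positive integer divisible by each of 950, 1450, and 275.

303050

950 = 2 × 5^2 × 19
1450 = 2 × 5^2 × 29
275 = 5^2 × 11
LCM(950, 1450, 275) = 2 × 5^2 × 11 × 19 × 29 = 303050.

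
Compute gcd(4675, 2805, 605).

4675 = 5^2 × 11 × 17
2805 = 3 × 5 × 11 × 17
605 = 5 × 11^2
gcd(4675, 2805, 605) = 5 × 11 = 55.

55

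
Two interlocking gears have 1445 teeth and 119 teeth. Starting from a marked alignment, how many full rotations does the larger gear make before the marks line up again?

They are all back at their starting positions together after one LCM of the periods.
1445 = 5 × 17^2
119 = 7 × 17
LCM(1445, 119) = 5 × 7 × 17^2 = 10115.
Rotations for period 1445: 10115 / 1445 = 7.

7 rotations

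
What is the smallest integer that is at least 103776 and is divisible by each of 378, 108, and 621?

The integer must be a common multiple of 378, 108, and 621, so a multiple of their LCM.
378 = 2 × 3^3 × 7
108 = 2^2 × 3^3
621 = 3^3 × 23
LCM(378, 108, 621) = 2^2 × 3^3 × 7 × 23 = 17388.
Smallest multiple of 17388 that is ≥ 103776: ⌈103776/17388⌉ × 17388 = 6 × 17388 = 104328.

104328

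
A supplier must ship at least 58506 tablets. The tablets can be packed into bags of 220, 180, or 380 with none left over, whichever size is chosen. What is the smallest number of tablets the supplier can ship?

The number of tablets must be a common multiple of 220, 180, and 380, so a multiple of their LCM.
220 = 2^2 × 5 × 11
180 = 2^2 × 3^2 × 5
380 = 2^2 × 5 × 19
LCM(220, 180, 380) = 2^2 × 3^2 × 5 × 11 × 19 = 37620.
Smallest multiple of 37620 that is ≥ 58506: ⌈58506/37620⌉ × 37620 = 2 × 37620 = 75240.

75240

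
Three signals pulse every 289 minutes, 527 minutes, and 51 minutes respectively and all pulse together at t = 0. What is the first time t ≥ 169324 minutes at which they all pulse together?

188139 minutes

Joint pulses occur at multiples of LCM(289, 527, 51).
289 = 17^2
527 = 17 × 31
51 = 3 × 17
LCM(289, 527, 51) = 3 × 17^2 × 31 = 26877.
Smallest multiple of 26877 that is ≥ 169324: ⌈169324/26877⌉ × 26877 = 7 × 26877 = 188139.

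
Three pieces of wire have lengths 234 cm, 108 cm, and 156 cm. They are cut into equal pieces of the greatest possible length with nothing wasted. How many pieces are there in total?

Piece length = gcd(234, 108, 156).
234 = 2 × 3^2 × 13
108 = 2^2 × 3^3
156 = 2^2 × 3 × 13
gcd(234, 108, 156) = 2 × 3 = 6.
Total pieces = 234/6 + 108/6 + 156/6 = 39 + 18 + 26 = 83.

83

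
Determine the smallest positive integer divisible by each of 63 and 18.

63 = 3^2 × 7
18 = 2 × 3^2
LCM(63, 18) = 2 × 3^2 × 7 = 126.

126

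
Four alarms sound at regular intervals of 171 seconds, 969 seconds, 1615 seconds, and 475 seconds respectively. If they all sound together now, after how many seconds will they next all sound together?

They coincide at every common multiple of the periods; the first is the LCM.
171 = 3^2 × 19
969 = 3 × 17 × 19
1615 = 5 × 17 × 19
475 = 5^2 × 19
LCM(171, 969, 1615, 475) = 3^2 × 5^2 × 17 × 19 = 72675.

72675 seconds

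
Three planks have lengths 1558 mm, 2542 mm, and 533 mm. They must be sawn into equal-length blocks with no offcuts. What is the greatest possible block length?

The block length must divide every plank, so the greatest is gcd(1558, 2542, 533).
1558 = 2 × 19 × 41
2542 = 2 × 31 × 41
533 = 13 × 41
gcd(1558, 2542, 533) = 41.

41 mm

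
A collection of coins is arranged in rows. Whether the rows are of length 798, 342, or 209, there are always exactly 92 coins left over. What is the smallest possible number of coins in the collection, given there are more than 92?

26426

N − 92 must be a common multiple of 798, 342, and 209.
798 = 2 × 3 × 7 × 19
342 = 2 × 3^2 × 19
209 = 11 × 19
LCM(798, 342, 209) = 2 × 3^2 × 7 × 11 × 19 = 26334.
Smallest N > 92 is LCM + 92 = 26334 + 92 = 26426.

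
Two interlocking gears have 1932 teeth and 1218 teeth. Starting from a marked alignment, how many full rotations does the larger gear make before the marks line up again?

They are all back at their starting positions together after one LCM of the periods.
1932 = 2^2 × 3 × 7 × 23
1218 = 2 × 3 × 7 × 29
LCM(1932, 1218) = 2^2 × 3 × 7 × 23 × 29 = 56028.
Rotations for period 1932: 56028 / 1932 = 29.

29 rotations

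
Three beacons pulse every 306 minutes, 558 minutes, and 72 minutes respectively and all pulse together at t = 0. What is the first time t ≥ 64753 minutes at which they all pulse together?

75888 minutes

Joint pulses occur at multiples of LCM(306, 558, 72).
306 = 2 × 3^2 × 17
558 = 2 × 3^2 × 31
72 = 2^3 × 3^2
LCM(306, 558, 72) = 2^3 × 3^2 × 17 × 31 = 37944.
Smallest multiple of 37944 that is ≥ 64753: ⌈64753/37944⌉ × 37944 = 2 × 37944 = 75888.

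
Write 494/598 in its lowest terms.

494 = 2 × 13 × 19
598 = 2 × 13 × 23
gcd(494, 598) = 2 × 13 = 26.
Divide numerator and denominator by 26: 494/598 = 19/23.

19/23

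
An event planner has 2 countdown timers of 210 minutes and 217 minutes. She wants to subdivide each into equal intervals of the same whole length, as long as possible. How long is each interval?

The interval must divide each timer length; the longest such is the gcd.
210 = 2 × 3 × 5 × 7
217 = 7 × 31
gcd(210, 217) = 7.

7 minutes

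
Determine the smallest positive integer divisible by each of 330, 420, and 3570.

78540

330 = 2 × 3 × 5 × 11
420 = 2^2 × 3 × 5 × 7
3570 = 2 × 3 × 5 × 7 × 17
LCM(330, 420, 3570) = 2^2 × 3 × 5 × 7 × 11 × 17 = 78540.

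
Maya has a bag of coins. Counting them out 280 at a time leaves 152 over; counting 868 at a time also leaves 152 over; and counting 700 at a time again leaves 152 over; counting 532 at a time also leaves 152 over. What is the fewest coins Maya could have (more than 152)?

N − 152 must be a common multiple of 280, 868, 700, and 532.
280 = 2^3 × 5 × 7
868 = 2^2 × 7 × 31
700 = 2^2 × 5^2 × 7
532 = 2^2 × 7 × 19
LCM(280, 868, 700, 532) = 2^3 × 5^2 × 7 × 19 × 31 = 824600.
Smallest N > 152 is LCM + 152 = 824600 + 152 = 824752.

824752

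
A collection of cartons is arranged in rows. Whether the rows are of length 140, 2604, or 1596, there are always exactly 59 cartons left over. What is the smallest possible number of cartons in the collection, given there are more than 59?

N − 59 must be a common multiple of 140, 2604, and 1596.
140 = 2^2 × 5 × 7
2604 = 2^2 × 3 × 7 × 31
1596 = 2^2 × 3 × 7 × 19
LCM(140, 2604, 1596) = 2^2 × 3 × 5 × 7 × 19 × 31 = 247380.
Smallest N > 59 is LCM + 59 = 247380 + 59 = 247439.

247439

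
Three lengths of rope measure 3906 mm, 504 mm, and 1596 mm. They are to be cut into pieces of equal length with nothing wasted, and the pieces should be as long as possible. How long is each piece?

The greatest length dividing all of 3906, 504, and 1596 is their gcd.
3906 = 2 × 3^2 × 7 × 31
504 = 2^3 × 3^2 × 7
1596 = 2^2 × 3 × 7 × 19
gcd(3906, 504, 1596) = 2 × 3 × 7 = 42.

42 mm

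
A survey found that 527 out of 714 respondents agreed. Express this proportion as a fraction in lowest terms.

527 = 17 × 31
714 = 2 × 3 × 7 × 17
gcd(527, 714) = 17.
Divide numerator and denominator by 17: 527/714 = 31/42.

31/42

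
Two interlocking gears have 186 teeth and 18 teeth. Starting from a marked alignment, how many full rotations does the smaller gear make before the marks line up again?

31 rotations

All finish a whole number of cycles simultaneously at t = LCM of the periods.
186 = 2 × 3 × 31
18 = 2 × 3^2
LCM(186, 18) = 2 × 3^2 × 31 = 558.
Rotations for period 18: 558 / 18 = 31.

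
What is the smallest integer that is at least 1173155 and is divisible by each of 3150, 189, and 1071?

1285200

The integer must be a common multiple of 3150, 189, and 1071, so a multiple of their LCM.
3150 = 2 × 3^2 × 5^2 × 7
189 = 3^3 × 7
1071 = 3^2 × 7 × 17
LCM(3150, 189, 1071) = 2 × 3^3 × 5^2 × 7 × 17 = 160650.
Smallest multiple of 160650 that is ≥ 1173155: ⌈1173155/160650⌉ × 160650 = 8 × 160650 = 1285200.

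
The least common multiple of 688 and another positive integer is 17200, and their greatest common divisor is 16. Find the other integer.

400

gcd × lcm = product of the two integers, so the other integer is (16 × 17200) / 688 = 400.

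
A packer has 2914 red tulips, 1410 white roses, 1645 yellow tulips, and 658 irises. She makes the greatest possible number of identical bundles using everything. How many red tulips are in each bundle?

62

Number of bundles = gcd(2914, 1410, 1645, 658).
2914 = 2 × 31 × 47
1410 = 2 × 3 × 5 × 47
1645 = 5 × 7 × 47
658 = 2 × 7 × 47
gcd(2914, 1410, 1645, 658) = 47.
red tulips per bundle = 2914 / 47 = 62.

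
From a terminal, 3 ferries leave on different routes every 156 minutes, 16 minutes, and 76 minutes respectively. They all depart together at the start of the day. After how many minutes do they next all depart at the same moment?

We need the least common multiple of the intervals.
156 = 2^2 × 3 × 13
16 = 2^4
76 = 2^2 × 19
LCM(156, 16, 76) = 2^4 × 3 × 13 × 19 = 11856.

11856 minutes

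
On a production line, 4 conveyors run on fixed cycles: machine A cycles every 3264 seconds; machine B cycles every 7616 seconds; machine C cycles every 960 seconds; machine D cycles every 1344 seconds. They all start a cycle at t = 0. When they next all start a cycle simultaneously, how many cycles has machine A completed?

35 cycles

They are all back at their starting positions together after one LCM of the periods.
3264 = 2^6 × 3 × 17
7616 = 2^6 × 7 × 17
960 = 2^6 × 3 × 5
1344 = 2^6 × 3 × 7
LCM(3264, 7616, 960, 1344) = 2^6 × 3 × 5 × 7 × 17 = 114240.
Cycles for period 3264: 114240 / 3264 = 35.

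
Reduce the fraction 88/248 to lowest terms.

11/31

88 = 2^3 × 11
248 = 2^3 × 31
gcd(88, 248) = 2^3 = 8.
Divide numerator and denominator by 8: 88/248 = 11/31.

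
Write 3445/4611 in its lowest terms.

65/87

3445 = 5 × 13 × 53
4611 = 3 × 29 × 53
gcd(3445, 4611) = 53.
Divide numerator and denominator by 53: 3445/4611 = 65/87.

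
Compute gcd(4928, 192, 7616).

64

4928 = 2^6 × 7 × 11
192 = 2^6 × 3
7616 = 2^6 × 7 × 17
gcd(4928, 192, 7616) = 2^6 = 64.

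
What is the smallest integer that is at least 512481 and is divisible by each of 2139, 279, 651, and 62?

The integer must be a common multiple of 2139, 279, 651, and 62, so a multiple of their LCM.
2139 = 3 × 23 × 31
279 = 3^2 × 31
651 = 3 × 7 × 31
62 = 2 × 31
LCM(2139, 279, 651, 62) = 2 × 3^2 × 7 × 23 × 31 = 89838.
Smallest multiple of 89838 that is ≥ 512481: ⌈512481/89838⌉ × 89838 = 6 × 89838 = 539028.

539028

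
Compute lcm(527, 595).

527 = 17 × 31
595 = 5 × 7 × 17
LCM(527, 595) = 5 × 7 × 17 × 31 = 18445.

18445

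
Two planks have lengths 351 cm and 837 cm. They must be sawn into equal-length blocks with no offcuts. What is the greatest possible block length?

This is the greatest common divisor of 351 and 837.
351 = 3^3 × 13
837 = 3^3 × 31
gcd(351, 837) = 3^3 = 27.

27 cm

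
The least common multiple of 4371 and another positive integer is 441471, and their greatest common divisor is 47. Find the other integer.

4747

gcd × lcm = product of the two integers, so the other integer is (47 × 441471) / 4371 = 4747.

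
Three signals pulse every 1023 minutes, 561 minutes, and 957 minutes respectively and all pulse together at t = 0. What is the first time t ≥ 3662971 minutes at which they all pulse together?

Joint pulses occur at multiples of LCM(1023, 561, 957).
1023 = 3 × 11 × 31
561 = 3 × 11 × 17
957 = 3 × 11 × 29
LCM(1023, 561, 957) = 3 × 11 × 17 × 29 × 31 = 504339.
Smallest multiple of 504339 that is ≥ 3662971: ⌈3662971/504339⌉ × 504339 = 8 × 504339 = 4034712.

4034712 minutes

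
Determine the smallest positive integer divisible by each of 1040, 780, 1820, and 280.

1040 = 2^4 × 5 × 13
780 = 2^2 × 3 × 5 × 13
1820 = 2^2 × 5 × 7 × 13
280 = 2^3 × 5 × 7
LCM(1040, 780, 1820, 280) = 2^4 × 3 × 5 × 7 × 13 = 21840.

21840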